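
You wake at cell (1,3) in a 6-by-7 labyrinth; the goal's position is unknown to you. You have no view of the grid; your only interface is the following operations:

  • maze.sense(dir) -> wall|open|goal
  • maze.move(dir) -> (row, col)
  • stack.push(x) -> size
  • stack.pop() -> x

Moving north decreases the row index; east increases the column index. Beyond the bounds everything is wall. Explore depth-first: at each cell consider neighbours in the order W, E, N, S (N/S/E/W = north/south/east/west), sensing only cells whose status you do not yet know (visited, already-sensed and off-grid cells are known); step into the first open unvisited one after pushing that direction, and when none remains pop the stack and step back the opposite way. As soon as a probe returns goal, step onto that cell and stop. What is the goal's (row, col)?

;; sense(dir: west) : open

;; push(x: west) : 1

;; move(dir: west) : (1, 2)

;; sense(dir: west) : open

;; push(x: west) : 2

;; move(dir: west) : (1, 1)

;; sense(dir: west) : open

;; push(x: west) : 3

;; move(dir: west) : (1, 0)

;; sense(dir: north) : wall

;; sense(dir: south) : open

;; push(x: south) : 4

;; move(dir: south) : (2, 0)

;; sense(dir: east) : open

;; push(x: east) : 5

;; move(dir: east) : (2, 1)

;; sense(dir: east) : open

;; push(x: east) : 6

;; move(dir: east) : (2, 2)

;; sense(dir: east) : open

;; push(x: east) : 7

;; move(dir: east) : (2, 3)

;; sense(dir: east) : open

;; push(x: east) : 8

;; move(dir: east) : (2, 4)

;; sense(dir: east) : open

;; push(x: east) : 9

;; move(dir: east) : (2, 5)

;; sense(dir: east) : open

;; push(x: east) : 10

;; move(dir: east) : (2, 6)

;; sense(dir: north) : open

;; push(x: north) : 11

;; move(dir: north) : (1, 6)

;; sense(dir: west) : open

;; push(x: west) : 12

;; move(dir: west) : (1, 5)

;; sense(dir: west) : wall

;; sense(dir: north) : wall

;; pop() : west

;; move(dir: east) : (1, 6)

;; sense(dir: north) : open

;; push(x: north) : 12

;; move(dir: north) : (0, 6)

;; pop() : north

;; move(dir: south) : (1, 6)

;; pop() : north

;; move(dir: south) : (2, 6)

;; sense(dir: south) : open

;; push(x: south) : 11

;; move(dir: south) : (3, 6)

;; sense(dir: west) : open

;; push(x: west) : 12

;; move(dir: west) : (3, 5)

;; sense(dir: west) : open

;; push(x: west) : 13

;; move(dir: west) : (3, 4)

;; sense(dir: west) : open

;; push(x: west) : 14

;; move(dir: west) : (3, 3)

;; sense(dir: west) : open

;; push(x: west) : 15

;; move(dir: west) : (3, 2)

;; sense(dir: west) : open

;; push(x: west) : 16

;; move(dir: west) : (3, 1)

;; sense(dir: west) : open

;; push(x: west) : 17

;; move(dir: west) : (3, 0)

;; sense(dir: south) : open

;; push(x: south) : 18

;; move(dir: south) : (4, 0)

;; sense(dir: east) : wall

;; sense(dir: south) : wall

;; pop() : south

;; move(dir: north) : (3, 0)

;; pop() : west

;; move(dir: east) : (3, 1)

;; pop() : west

;; move(dir: east) : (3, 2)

;; sense(dir: south) : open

;; push(x: south) : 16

;; move(dir: south) : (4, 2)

;; sense(dir: east) : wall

;; sense(dir: south) : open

;; push(x: south) : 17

;; move(dir: south) : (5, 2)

;; sense(dir: west) : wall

;; sense(dir: east) : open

;; push(x: east) : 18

;; move(dir: east) : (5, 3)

;; sense(dir: east) : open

;; push(x: east) : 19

;; move(dir: east) : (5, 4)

;; sense(dir: east) : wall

;; sense(dir: north) : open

;; push(x: north) : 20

;; move(dir: north) : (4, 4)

;; sense(dir: east) : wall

;; pop() : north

;; move(dir: south) : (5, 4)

;; pop() : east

;; move(dir: west) : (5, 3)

;; pop() : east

;; move(dir: west) : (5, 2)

;; pop() : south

;; move(dir: north) : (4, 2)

;; pop() : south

;; move(dir: north) : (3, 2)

;; pop() : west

;; move(dir: east) : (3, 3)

;; pop() : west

;; move(dir: east) : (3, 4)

;; pop() : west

;; move(dir: east) : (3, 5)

;; pop() : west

;; move(dir: east) : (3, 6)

;; sense(dir: south) : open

;; push(x: south) : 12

;; move(dir: south) : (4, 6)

;; sense(dir: south) : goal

;; move(dir: south) : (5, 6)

Answer: (5, 6)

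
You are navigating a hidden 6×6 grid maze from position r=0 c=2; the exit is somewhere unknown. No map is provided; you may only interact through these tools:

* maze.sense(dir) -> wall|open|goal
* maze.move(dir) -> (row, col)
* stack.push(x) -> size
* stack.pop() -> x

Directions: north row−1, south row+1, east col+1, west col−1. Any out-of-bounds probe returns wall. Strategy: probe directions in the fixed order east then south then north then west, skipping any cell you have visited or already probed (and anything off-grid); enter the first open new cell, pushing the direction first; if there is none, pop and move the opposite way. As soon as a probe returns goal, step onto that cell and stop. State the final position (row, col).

[in] sense dir='east'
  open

[in] push x='east'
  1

[in] move dir='east'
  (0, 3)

[in] sense dir='east'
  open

[in] push x='east'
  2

[in] move dir='east'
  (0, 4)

[in] sense dir='east'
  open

[in] push x='east'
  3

[in] move dir='east'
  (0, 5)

[in] sense dir='south'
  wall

[in] pop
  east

[in] move dir='west'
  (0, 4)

[in] sense dir='south'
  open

[in] push x='south'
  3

[in] move dir='south'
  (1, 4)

[in] sense dir='south'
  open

[in] push x='south'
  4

[in] move dir='south'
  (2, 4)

[in] sense dir='east'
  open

[in] push x='east'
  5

[in] move dir='east'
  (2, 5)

[in] sense dir='south'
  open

[in] push x='south'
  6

[in] move dir='south'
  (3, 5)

[in] sense dir='south'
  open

[in] push x='south'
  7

[in] move dir='south'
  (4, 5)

[in] sense dir='south'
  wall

[in] sense dir='west'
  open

[in] push x='west'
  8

[in] move dir='west'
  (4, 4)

[in] sense dir='south'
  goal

[in] move dir='south'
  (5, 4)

Answer: (5, 4)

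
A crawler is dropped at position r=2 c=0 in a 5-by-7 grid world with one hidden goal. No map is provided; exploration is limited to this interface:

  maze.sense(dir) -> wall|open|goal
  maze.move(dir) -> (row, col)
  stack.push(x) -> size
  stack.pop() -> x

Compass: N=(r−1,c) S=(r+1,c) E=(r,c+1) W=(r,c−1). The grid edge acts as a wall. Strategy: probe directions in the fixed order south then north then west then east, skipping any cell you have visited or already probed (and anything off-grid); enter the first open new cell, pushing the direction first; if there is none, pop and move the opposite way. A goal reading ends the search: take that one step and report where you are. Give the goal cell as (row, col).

Step: maze.sense[dir→south]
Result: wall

Step: maze.sense[dir→north]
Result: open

Step: stack.push[x→north]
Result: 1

Step: maze.move[dir→north]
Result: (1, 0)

Step: maze.sense[dir→north]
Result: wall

Step: maze.sense[dir→east]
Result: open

Step: stack.push[x→east]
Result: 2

Step: maze.move[dir→east]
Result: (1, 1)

Step: maze.sense[dir→south]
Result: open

Step: stack.push[x→south]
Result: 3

Step: maze.move[dir→south]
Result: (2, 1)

Step: maze.sense[dir→south]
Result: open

Step: stack.push[x→south]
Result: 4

Step: maze.move[dir→south]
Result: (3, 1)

Step: maze.sense[dir→south]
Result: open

Step: stack.push[x→south]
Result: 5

Step: maze.move[dir→south]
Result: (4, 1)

Step: maze.sense[dir→west]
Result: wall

Step: maze.sense[dir→east]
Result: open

Step: stack.push[x→east]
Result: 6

Step: maze.move[dir→east]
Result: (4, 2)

Step: maze.sense[dir→north]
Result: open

Step: stack.push[x→north]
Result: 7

Step: maze.move[dir→north]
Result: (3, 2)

Step: maze.sense[dir→north]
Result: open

Step: stack.push[x→north]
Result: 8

Step: maze.move[dir→north]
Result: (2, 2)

Step: maze.sense[dir→north]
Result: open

Step: stack.push[x→north]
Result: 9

Step: maze.move[dir→north]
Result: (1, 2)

Step: maze.sense[dir→north]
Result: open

Step: stack.push[x→north]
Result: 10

Step: maze.move[dir→north]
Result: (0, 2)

Step: maze.sense[dir→west]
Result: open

Step: stack.push[x→west]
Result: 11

Step: maze.move[dir→west]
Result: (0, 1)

Step: stack.pop[]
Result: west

Step: maze.move[dir→east]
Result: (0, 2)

Step: maze.sense[dir→east]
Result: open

Step: stack.push[x→east]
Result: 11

Step: maze.move[dir→east]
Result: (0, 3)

Step: maze.sense[dir→south]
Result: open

Step: stack.push[x→south]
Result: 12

Step: maze.move[dir→south]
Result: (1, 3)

Step: maze.sense[dir→south]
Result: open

Step: stack.push[x→south]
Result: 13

Step: maze.move[dir→south]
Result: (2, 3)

Step: maze.sense[dir→south]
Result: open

Step: stack.push[x→south]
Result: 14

Step: maze.move[dir→south]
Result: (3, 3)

Step: maze.sense[dir→south]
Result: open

Step: stack.push[x→south]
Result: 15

Step: maze.move[dir→south]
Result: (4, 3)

Step: maze.sense[dir→east]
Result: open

Step: stack.push[x→east]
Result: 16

Step: maze.move[dir→east]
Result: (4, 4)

Step: maze.sense[dir→north]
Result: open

Step: stack.push[x→north]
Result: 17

Step: maze.move[dir→north]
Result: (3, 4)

Step: maze.sense[dir→north]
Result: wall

Step: maze.sense[dir→east]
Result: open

Step: stack.push[x→east]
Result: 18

Step: maze.move[dir→east]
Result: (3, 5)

Step: maze.sense[dir→south]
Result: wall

Step: maze.sense[dir→north]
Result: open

Step: stack.push[x→north]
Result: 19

Step: maze.move[dir→north]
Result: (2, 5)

Step: maze.sense[dir→north]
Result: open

Step: stack.push[x→north]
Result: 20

Step: maze.move[dir→north]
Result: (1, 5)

Step: maze.sense[dir→north]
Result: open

Step: stack.push[x→north]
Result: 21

Step: maze.move[dir→north]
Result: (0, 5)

Step: maze.sense[dir→west]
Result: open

Step: stack.push[x→west]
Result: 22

Step: maze.move[dir→west]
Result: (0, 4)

Step: maze.sense[dir→south]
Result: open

Step: stack.push[x→south]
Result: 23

Step: maze.move[dir→south]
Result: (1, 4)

Step: stack.pop[]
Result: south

Step: maze.move[dir→north]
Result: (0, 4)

Step: stack.pop[]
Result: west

Step: maze.move[dir→east]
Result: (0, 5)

Step: maze.sense[dir→east]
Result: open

Step: stack.push[x→east]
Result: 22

Step: maze.move[dir→east]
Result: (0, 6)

Step: maze.sense[dir→south]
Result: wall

Step: stack.pop[]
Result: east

Step: maze.move[dir→west]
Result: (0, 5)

Step: stack.pop[]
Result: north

Step: maze.move[dir→south]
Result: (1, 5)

Step: stack.pop[]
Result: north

Step: maze.move[dir→south]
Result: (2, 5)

Step: maze.sense[dir→east]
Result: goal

Step: maze.move[dir→east]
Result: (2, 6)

Answer: (2, 6)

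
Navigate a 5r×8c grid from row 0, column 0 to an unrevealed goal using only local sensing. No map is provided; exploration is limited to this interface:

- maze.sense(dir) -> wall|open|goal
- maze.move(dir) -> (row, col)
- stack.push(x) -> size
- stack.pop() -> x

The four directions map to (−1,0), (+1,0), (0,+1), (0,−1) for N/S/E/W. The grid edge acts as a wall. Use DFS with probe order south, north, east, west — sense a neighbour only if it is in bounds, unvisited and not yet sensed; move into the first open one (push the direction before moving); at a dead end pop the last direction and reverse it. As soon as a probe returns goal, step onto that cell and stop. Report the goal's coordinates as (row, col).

% 1. sense(dir='south') ~> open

% 2. push(x='south') ~> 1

% 3. move(dir='south') ~> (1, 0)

% 4. sense(dir='south') ~> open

% 5. push(x='south') ~> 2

% 6. move(dir='south') ~> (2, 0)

% 7. sense(dir='south') ~> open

% 8. push(x='south') ~> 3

% 9. move(dir='south') ~> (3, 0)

% 10. sense(dir='south') ~> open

% 11. push(x='south') ~> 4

% 12. move(dir='south') ~> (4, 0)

% 13. sense(dir='east') ~> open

% 14. push(x='east') ~> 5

% 15. move(dir='east') ~> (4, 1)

% 16. sense(dir='north') ~> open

% 17. push(x='north') ~> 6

% 18. move(dir='north') ~> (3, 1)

% 19. sense(dir='north') ~> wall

% 20. sense(dir='east') ~> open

% 21. push(x='east') ~> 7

% 22. move(dir='east') ~> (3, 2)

% 23. sense(dir='south') ~> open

% 24. push(x='south') ~> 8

% 25. move(dir='south') ~> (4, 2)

% 26. sense(dir='east') ~> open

% 27. push(x='east') ~> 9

% 28. move(dir='east') ~> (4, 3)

% 29. sense(dir='north') ~> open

% 30. push(x='north') ~> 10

% 31. move(dir='north') ~> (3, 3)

% 32. sense(dir='north') ~> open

% 33. push(x='north') ~> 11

% 34. move(dir='north') ~> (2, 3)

% 35. sense(dir='north') ~> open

% 36. push(x='north') ~> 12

% 37. move(dir='north') ~> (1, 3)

% 38. sense(dir='north') ~> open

% 39. push(x='north') ~> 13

% 40. move(dir='north') ~> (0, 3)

% 41. sense(dir='east') ~> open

% 42. push(x='east') ~> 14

% 43. move(dir='east') ~> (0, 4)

% 44. sense(dir='south') ~> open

% 45. push(x='south') ~> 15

% 46. move(dir='south') ~> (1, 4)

% 47. sense(dir='south') ~> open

% 48. push(x='south') ~> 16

% 49. move(dir='south') ~> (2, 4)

% 50. sense(dir='south') ~> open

% 51. push(x='south') ~> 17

% 52. move(dir='south') ~> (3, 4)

% 53. sense(dir='south') ~> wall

% 54. sense(dir='east') ~> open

% 55. push(x='east') ~> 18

% 56. move(dir='east') ~> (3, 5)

% 57. sense(dir='south') ~> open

% 58. push(x='south') ~> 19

% 59. move(dir='south') ~> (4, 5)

% 60. sense(dir='east') ~> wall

% 61. pop() ~> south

% 62. move(dir='north') ~> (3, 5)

% 63. sense(dir='north') ~> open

% 64. push(x='north') ~> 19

% 65. move(dir='north') ~> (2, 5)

% 66. sense(dir='north') ~> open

% 67. push(x='north') ~> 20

% 68. move(dir='north') ~> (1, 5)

% 69. sense(dir='north') ~> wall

% 70. sense(dir='east') ~> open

% 71. push(x='east') ~> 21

% 72. move(dir='east') ~> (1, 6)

% 73. sense(dir='south') ~> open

% 74. push(x='south') ~> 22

% 75. move(dir='south') ~> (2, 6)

% 76. sense(dir='south') ~> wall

% 77. sense(dir='east') ~> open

% 78. push(x='east') ~> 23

% 79. move(dir='east') ~> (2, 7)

% 80. sense(dir='south') ~> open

% 81. push(x='south') ~> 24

% 82. move(dir='south') ~> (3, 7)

% 83. sense(dir='south') ~> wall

% 84. pop() ~> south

% 85. move(dir='north') ~> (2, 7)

% 86. sense(dir='north') ~> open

% 87. push(x='north') ~> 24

% 88. move(dir='north') ~> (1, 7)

% 89. sense(dir='north') ~> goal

% 90. move(dir='north') ~> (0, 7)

Answer: (0, 7)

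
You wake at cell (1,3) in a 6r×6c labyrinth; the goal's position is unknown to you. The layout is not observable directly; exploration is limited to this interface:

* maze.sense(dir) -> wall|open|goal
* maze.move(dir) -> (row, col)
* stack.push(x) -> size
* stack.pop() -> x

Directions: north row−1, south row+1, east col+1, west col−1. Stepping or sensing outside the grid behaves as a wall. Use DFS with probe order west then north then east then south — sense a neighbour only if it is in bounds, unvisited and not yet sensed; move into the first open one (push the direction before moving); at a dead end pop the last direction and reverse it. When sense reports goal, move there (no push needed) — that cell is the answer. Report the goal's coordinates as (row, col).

Invoking sense passing dir: west, and observe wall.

Invoking sense passing dir: north, yielding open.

Now I run push passing x: north, → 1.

I invoke move passing dir: north, and observe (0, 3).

Using sense passing dir: west, : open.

I run push passing x: west, and get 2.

I invoke move passing dir: west, and get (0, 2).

I use sense passing dir: west, which returns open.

I invoke push passing x: west, — result: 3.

I call move passing dir: west, and see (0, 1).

Next I call sense passing dir: west, and observe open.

I call push passing x: west, yielding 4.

Now I run move passing dir: west, which returns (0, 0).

I invoke sense passing dir: south, and get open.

Now I run push passing x: south, → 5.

I call move passing dir: south, which returns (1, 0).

Next I call sense passing dir: east, giving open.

I run push passing x: east, which returns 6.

Next I call move passing dir: east, which returns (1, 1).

I try sense passing dir: south, and get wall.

I invoke pop(), : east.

Using move passing dir: west, yielding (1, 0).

Using sense passing dir: south, giving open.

Invoking push passing x: south, and get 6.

Using move passing dir: south, and get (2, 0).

Using sense passing dir: south, and see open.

Next I call push passing x: south, and get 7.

Using move passing dir: south, and get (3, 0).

I call sense passing dir: east, giving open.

I run push passing x: east, and get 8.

I call move passing dir: east, giving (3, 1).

I try sense passing dir: east, which returns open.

Using push passing x: east, — result: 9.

Now I run move passing dir: east, and see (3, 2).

Next I call sense passing dir: north, giving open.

I use push passing x: north, yielding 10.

Now I run move passing dir: north, and get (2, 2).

Then sense passing dir: east, yielding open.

Now I run push passing x: east, which returns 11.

I invoke move passing dir: east, and get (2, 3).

Using sense passing dir: east, and get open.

Now I run push passing x: east, giving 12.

I try move passing dir: east, and observe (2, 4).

Invoking sense passing dir: north, — result: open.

Then push passing x: north, → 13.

Now I run move passing dir: north, and see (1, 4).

I call sense passing dir: north, and get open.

I invoke push passing x: north, : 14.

I call move passing dir: north, and see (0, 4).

Invoking sense passing dir: east, which returns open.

I use push passing x: east, : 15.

I call move passing dir: east, — result: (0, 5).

Calling sense passing dir: south, → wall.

Now I run pop(), — result: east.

I use move passing dir: west, and observe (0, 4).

I use pop, and get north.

Calling move passing dir: south, and get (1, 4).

Using pop(), which returns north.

Now I run move passing dir: south, and get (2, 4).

Then sense passing dir: east, yielding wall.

I call sense passing dir: south, — result: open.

Using push passing x: south, : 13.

Then move passing dir: south, and see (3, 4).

Then sense passing dir: west, which returns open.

I invoke push passing x: west, yielding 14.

Now I run move passing dir: west, — result: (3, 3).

Then sense passing dir: south, — result: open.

I use push passing x: south, which returns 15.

Invoking move passing dir: south, and get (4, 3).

I run sense passing dir: west, and see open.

Then push passing x: west, — result: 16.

I call move passing dir: west, which returns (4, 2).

I try sense passing dir: west, — result: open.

Next I call push passing x: west, and see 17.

Then move passing dir: west, which returns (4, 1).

Using sense passing dir: west, — result: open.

Invoking push passing x: west, which returns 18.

Using move passing dir: west, which returns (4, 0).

I run sense passing dir: south, and observe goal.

I run move passing dir: south, giving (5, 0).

Answer: (5, 0)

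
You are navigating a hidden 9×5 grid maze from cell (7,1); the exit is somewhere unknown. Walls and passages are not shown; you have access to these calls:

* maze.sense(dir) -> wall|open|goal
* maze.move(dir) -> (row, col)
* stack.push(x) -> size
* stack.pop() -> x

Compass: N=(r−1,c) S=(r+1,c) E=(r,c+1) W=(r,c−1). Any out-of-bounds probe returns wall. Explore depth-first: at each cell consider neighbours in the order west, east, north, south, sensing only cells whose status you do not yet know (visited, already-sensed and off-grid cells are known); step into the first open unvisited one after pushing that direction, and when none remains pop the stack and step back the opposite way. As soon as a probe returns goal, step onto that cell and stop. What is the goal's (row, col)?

Step: maze.sense[dir='west']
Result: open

Step: stack.push[x='west']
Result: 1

Step: maze.move[dir='west']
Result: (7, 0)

Step: maze.sense[dir='north']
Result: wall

Step: maze.sense[dir='south']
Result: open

Step: stack.push[x='south']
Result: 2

Step: maze.move[dir='south']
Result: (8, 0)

Step: maze.sense[dir='east']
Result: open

Step: stack.push[x='east']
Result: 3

Step: maze.move[dir='east']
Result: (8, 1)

Step: maze.sense[dir='east']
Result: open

Step: stack.push[x='east']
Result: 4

Step: maze.move[dir='east']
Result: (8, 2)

Step: maze.sense[dir='east']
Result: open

Step: stack.push[x='east']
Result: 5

Step: maze.move[dir='east']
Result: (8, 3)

Step: maze.sense[dir='east']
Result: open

Step: stack.push[x='east']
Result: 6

Step: maze.move[dir='east']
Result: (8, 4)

Step: maze.sense[dir='north']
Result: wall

Step: stack.pop[]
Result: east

Step: maze.move[dir='west']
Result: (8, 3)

Step: maze.sense[dir='north']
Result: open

Step: stack.push[x='north']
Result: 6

Step: maze.move[dir='north']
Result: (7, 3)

Step: maze.sense[dir='west']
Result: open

Step: stack.push[x='west']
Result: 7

Step: maze.move[dir='west']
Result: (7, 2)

Step: maze.sense[dir='north']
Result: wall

Step: stack.pop[]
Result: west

Step: maze.move[dir='east']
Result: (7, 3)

Step: maze.sense[dir='north']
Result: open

Step: stack.push[x='north']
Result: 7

Step: maze.move[dir='north']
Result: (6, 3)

Step: maze.sense[dir='east']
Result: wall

Step: maze.sense[dir='north']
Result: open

Step: stack.push[x='north']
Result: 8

Step: maze.move[dir='north']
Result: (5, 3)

Step: maze.sense[dir='west']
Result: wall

Step: maze.sense[dir='east']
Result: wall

Step: maze.sense[dir='north']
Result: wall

Step: stack.pop[]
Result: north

Step: maze.move[dir='south']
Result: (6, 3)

Step: stack.pop[]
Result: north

Step: maze.move[dir='south']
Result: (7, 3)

Step: stack.pop[]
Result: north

Step: maze.move[dir='south']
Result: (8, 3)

Step: stack.pop[]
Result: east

Step: maze.move[dir='west']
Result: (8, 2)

Step: stack.pop[]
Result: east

Step: maze.move[dir='west']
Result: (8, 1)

Step: stack.pop[]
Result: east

Step: maze.move[dir='west']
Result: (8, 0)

Step: stack.pop[]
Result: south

Step: maze.move[dir='north']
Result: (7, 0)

Step: stack.pop[]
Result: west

Step: maze.move[dir='east']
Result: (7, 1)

Step: maze.sense[dir='north']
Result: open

Step: stack.push[x='north']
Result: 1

Step: maze.move[dir='north']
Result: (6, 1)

Step: maze.sense[dir='north']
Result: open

Step: stack.push[x='north']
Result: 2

Step: maze.move[dir='north']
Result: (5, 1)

Step: maze.sense[dir='west']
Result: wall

Step: maze.sense[dir='north']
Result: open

Step: stack.push[x='north']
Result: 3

Step: maze.move[dir='north']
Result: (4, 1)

Step: maze.sense[dir='west']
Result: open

Step: stack.push[x='west']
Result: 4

Step: maze.move[dir='west']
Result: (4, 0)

Step: maze.sense[dir='north']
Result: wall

Step: stack.pop[]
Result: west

Step: maze.move[dir='east']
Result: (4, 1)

Step: maze.sense[dir='east']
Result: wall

Step: maze.sense[dir='north']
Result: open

Step: stack.push[x='north']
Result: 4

Step: maze.move[dir='north']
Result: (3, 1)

Step: maze.sense[dir='east']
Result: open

Step: stack.push[x='east']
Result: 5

Step: maze.move[dir='east']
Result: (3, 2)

Step: maze.sense[dir='east']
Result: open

Step: stack.push[x='east']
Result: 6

Step: maze.move[dir='east']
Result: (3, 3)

Step: maze.sense[dir='east']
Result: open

Step: stack.push[x='east']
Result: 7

Step: maze.move[dir='east']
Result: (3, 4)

Step: maze.sense[dir='north']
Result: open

Step: stack.push[x='north']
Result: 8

Step: maze.move[dir='north']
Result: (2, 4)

Step: maze.sense[dir='west']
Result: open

Step: stack.push[x='west']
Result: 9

Step: maze.move[dir='west']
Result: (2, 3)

Step: maze.sense[dir='west']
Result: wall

Step: maze.sense[dir='north']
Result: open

Step: stack.push[x='north']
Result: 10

Step: maze.move[dir='north']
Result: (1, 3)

Step: maze.sense[dir='west']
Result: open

Step: stack.push[x='west']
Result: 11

Step: maze.move[dir='west']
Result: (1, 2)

Step: maze.sense[dir='west']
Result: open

Step: stack.push[x='west']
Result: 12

Step: maze.move[dir='west']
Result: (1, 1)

Step: maze.sense[dir='west']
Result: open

Step: stack.push[x='west']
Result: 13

Step: maze.move[dir='west']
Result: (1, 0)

Step: maze.sense[dir='north']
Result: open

Step: stack.push[x='north']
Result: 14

Step: maze.move[dir='north']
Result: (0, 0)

Step: maze.sense[dir='east']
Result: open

Step: stack.push[x='east']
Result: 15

Step: maze.move[dir='east']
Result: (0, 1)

Step: maze.sense[dir='east']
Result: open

Step: stack.push[x='east']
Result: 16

Step: maze.move[dir='east']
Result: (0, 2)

Step: maze.sense[dir='east']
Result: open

Step: stack.push[x='east']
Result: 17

Step: maze.move[dir='east']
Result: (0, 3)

Step: maze.sense[dir='east']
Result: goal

Step: maze.move[dir='east']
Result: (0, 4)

Answer: (0, 4)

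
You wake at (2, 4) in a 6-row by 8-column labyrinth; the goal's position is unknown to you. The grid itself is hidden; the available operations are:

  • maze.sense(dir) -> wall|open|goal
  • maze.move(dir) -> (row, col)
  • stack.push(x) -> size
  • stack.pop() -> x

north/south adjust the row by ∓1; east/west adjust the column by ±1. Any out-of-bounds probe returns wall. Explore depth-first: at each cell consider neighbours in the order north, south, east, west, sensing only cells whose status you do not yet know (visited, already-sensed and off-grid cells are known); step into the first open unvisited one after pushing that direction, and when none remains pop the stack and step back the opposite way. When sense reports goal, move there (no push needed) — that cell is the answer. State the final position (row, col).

Now I run maze.sense with dir: north, and observe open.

Then stack.push with x: north, giving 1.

Invoking maze.move with dir: north, — result: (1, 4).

Next I call maze.sense with dir: north, which returns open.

I run stack.push with x: north, — result: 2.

I try maze.move with dir: north, and see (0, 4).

I use maze.sense with dir: east, → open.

I call stack.push with x: east, : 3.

Using maze.move with dir: east, → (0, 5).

Next I call maze.sense with dir: south, and see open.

I use stack.push with x: south, → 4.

Calling maze.move with dir: south, — result: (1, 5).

I call maze.sense with dir: south, and observe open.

Invoking stack.push with x: south, giving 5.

Then maze.move with dir: south, — result: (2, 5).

Next I call maze.sense with dir: south, giving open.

Invoking stack.push with x: south, → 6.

Using maze.move with dir: south, yielding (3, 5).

Next I call maze.sense with dir: south, giving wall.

I try maze.sense with dir: east, — result: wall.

Using maze.sense with dir: west, — result: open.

Then stack.push with x: west, yielding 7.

Calling maze.move with dir: west, and see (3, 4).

Using maze.sense with dir: south, and observe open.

I use stack.push with x: south, which returns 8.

Using maze.move with dir: south, and observe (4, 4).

Then maze.sense with dir: south, — result: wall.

I try maze.sense with dir: west, : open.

Next I call stack.push with x: west, → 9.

I use maze.move with dir: west, → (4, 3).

I invoke maze.sense with dir: north, and see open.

Next I call stack.push with x: north, yielding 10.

Then maze.move with dir: north, → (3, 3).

I call maze.sense with dir: north, which returns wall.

Next I call maze.sense with dir: west, giving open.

Then stack.push with x: west, and observe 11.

I run maze.move with dir: west, and observe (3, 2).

Calling maze.sense with dir: north, yielding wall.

Next I call maze.sense with dir: south, and get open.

I try stack.push with x: south, — result: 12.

I call maze.move with dir: south, and get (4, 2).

Now I run maze.sense with dir: south, and get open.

Now I run stack.push with x: south, which returns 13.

I try maze.move with dir: south, — result: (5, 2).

Invoking maze.sense with dir: east, giving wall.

Calling maze.sense with dir: west, : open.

Invoking stack.push with x: west, which returns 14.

Using maze.move with dir: west, giving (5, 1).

I call maze.sense with dir: north, which returns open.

Invoking stack.push with x: north, — result: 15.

I try maze.move with dir: north, yielding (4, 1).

Now I run maze.sense with dir: north, which returns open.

I run stack.push with x: north, — result: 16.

Next I call maze.move with dir: north, — result: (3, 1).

I try maze.sense with dir: north, which returns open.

Then stack.push with x: north, — result: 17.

I use maze.move with dir: north, and get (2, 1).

I call maze.sense with dir: north, yielding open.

Then stack.push with x: north, which returns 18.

I use maze.move with dir: north, — result: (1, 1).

Invoking maze.sense with dir: north, → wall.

I invoke maze.sense with dir: east, yielding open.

I run stack.push with x: east, yielding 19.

I try maze.move with dir: east, and get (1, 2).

Next I call maze.sense with dir: north, which returns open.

I run stack.push with x: north, and see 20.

Next I call maze.move with dir: north, which returns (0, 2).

I try maze.sense with dir: east, giving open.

I use stack.push with x: east, yielding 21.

I use maze.move with dir: east, which returns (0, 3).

I run maze.sense with dir: south, and observe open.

I use stack.push with x: south, and see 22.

I run maze.move with dir: south, which returns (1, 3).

Next I call stack.pop, which returns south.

Next I call maze.move with dir: north, — result: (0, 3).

Calling stack.pop(), and see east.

Calling maze.move with dir: west, → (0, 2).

I try stack.pop, giving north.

I try maze.move with dir: south, and see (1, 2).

I call stack.pop, which returns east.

Then maze.move with dir: west, yielding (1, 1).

I try maze.sense with dir: west, → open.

Now I run stack.push with x: west, — result: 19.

I use maze.move with dir: west, — result: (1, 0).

I invoke maze.sense with dir: north, → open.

Calling stack.push with x: north, and observe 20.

I run maze.move with dir: north, which returns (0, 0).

I invoke stack.pop(), : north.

I run maze.move with dir: south, and get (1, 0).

I use maze.sense with dir: south, → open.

Now I run stack.push with x: south, → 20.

I run maze.move with dir: south, giving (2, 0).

I run maze.sense with dir: south, and see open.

Using stack.push with x: south, → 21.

I use maze.move with dir: south, giving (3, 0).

I call maze.sense with dir: south, giving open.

Then stack.push with x: south, which returns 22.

Using maze.move with dir: south, and get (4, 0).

Then maze.sense with dir: south, and observe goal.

I run maze.move with dir: south, yielding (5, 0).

Answer: (5, 0)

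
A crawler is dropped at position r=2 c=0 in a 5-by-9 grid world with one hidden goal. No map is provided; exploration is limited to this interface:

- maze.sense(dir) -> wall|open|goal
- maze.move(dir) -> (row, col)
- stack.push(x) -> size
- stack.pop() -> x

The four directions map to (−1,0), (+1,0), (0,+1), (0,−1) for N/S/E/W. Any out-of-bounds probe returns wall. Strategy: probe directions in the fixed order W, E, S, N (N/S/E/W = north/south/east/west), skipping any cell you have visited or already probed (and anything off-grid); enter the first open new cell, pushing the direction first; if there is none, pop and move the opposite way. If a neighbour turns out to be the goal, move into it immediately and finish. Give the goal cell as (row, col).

~$ sense east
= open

~$ push east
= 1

~$ move east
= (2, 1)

~$ sense east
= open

~$ push east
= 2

~$ move east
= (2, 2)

~$ sense east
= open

~$ push east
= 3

~$ move east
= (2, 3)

~$ sense east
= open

~$ push east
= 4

~$ move east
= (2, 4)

~$ sense east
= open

~$ push east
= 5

~$ move east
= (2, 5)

~$ sense east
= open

~$ push east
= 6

~$ move east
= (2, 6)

~$ sense east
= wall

~$ sense south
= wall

~$ sense north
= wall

~$ pop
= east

~$ move west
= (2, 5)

~$ sense south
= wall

~$ sense north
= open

~$ push north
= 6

~$ move north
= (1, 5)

~$ sense west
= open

~$ push west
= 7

~$ move west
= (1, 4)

~$ sense west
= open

~$ push west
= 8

~$ move west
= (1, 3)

~$ sense west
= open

~$ push west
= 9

~$ move west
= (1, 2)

~$ sense west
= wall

~$ sense north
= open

~$ push north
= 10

~$ move north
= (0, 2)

~$ sense west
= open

~$ push west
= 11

~$ move west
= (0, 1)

~$ sense west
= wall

~$ pop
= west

~$ move east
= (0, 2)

~$ sense east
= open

~$ push east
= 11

~$ move east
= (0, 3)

~$ sense east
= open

~$ push east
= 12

~$ move east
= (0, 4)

~$ sense east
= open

~$ push east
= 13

~$ move east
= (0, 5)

~$ sense east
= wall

~$ pop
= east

~$ move west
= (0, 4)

~$ pop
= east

~$ move west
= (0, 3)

~$ pop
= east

~$ move west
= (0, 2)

~$ pop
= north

~$ move south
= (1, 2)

~$ pop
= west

~$ move east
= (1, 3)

~$ pop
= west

~$ move east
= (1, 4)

~$ pop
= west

~$ move east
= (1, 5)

~$ pop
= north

~$ move south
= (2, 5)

~$ pop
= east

~$ move west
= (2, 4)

~$ sense south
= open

~$ push south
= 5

~$ move south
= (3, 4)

~$ sense west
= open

~$ push west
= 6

~$ move west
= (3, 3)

~$ sense west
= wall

~$ sense south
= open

~$ push south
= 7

~$ move south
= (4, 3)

~$ sense west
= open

~$ push west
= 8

~$ move west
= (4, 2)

~$ sense west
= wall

~$ pop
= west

~$ move east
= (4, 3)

~$ sense east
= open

~$ push east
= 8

~$ move east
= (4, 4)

~$ sense east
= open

~$ push east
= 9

~$ move east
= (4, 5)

~$ sense east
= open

~$ push east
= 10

~$ move east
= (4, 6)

~$ sense east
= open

~$ push east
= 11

~$ move east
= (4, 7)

~$ sense east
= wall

~$ sense north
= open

~$ push north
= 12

~$ move north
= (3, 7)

~$ sense east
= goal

~$ move east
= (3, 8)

Answer: (3, 8)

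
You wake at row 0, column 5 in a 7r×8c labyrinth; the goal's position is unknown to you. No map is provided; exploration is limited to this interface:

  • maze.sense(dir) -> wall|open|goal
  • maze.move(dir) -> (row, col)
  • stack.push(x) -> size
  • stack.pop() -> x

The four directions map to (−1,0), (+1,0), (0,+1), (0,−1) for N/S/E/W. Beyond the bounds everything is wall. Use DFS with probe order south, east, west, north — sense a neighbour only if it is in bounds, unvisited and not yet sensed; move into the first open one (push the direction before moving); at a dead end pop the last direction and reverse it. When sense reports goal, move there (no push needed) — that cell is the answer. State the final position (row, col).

% maze.sense(dir: south) ~> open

% stack.push(x: south) ~> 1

% maze.move(dir: south) ~> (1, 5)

% maze.sense(dir: south) ~> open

% stack.push(x: south) ~> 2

% maze.move(dir: south) ~> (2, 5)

% maze.sense(dir: south) ~> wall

% maze.sense(dir: east) ~> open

% stack.push(x: east) ~> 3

% maze.move(dir: east) ~> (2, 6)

% maze.sense(dir: south) ~> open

% stack.push(x: south) ~> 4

% maze.move(dir: south) ~> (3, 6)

% maze.sense(dir: south) ~> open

% stack.push(x: south) ~> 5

% maze.move(dir: south) ~> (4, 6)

% maze.sense(dir: south) ~> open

% stack.push(x: south) ~> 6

% maze.move(dir: south) ~> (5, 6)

% maze.sense(dir: south) ~> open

% stack.push(x: south) ~> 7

% maze.move(dir: south) ~> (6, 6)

% maze.sense(dir: east) ~> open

% stack.push(x: east) ~> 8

% maze.move(dir: east) ~> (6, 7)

% maze.sense(dir: north) ~> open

% stack.push(x: north) ~> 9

% maze.move(dir: north) ~> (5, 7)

% maze.sense(dir: north) ~> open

% stack.push(x: north) ~> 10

% maze.move(dir: north) ~> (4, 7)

% maze.sense(dir: north) ~> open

% stack.push(x: north) ~> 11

% maze.move(dir: north) ~> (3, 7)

% maze.sense(dir: north) ~> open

% stack.push(x: north) ~> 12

% maze.move(dir: north) ~> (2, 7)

% maze.sense(dir: north) ~> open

% stack.push(x: north) ~> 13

% maze.move(dir: north) ~> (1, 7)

% maze.sense(dir: west) ~> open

% stack.push(x: west) ~> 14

% maze.move(dir: west) ~> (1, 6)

% maze.sense(dir: north) ~> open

% stack.push(x: north) ~> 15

% maze.move(dir: north) ~> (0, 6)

% maze.sense(dir: east) ~> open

% stack.push(x: east) ~> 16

% maze.move(dir: east) ~> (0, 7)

% stack.pop() ~> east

% maze.move(dir: west) ~> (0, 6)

% stack.pop() ~> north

% maze.move(dir: south) ~> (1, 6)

% stack.pop() ~> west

% maze.move(dir: east) ~> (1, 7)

% stack.pop() ~> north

% maze.move(dir: south) ~> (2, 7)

% stack.pop() ~> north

% maze.move(dir: south) ~> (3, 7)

% stack.pop() ~> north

% maze.move(dir: south) ~> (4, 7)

% stack.pop() ~> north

% maze.move(dir: south) ~> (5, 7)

% stack.pop() ~> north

% maze.move(dir: south) ~> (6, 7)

% stack.pop() ~> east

% maze.move(dir: west) ~> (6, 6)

% maze.sense(dir: west) ~> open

% stack.push(x: west) ~> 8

% maze.move(dir: west) ~> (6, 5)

% maze.sense(dir: west) ~> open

% stack.push(x: west) ~> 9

% maze.move(dir: west) ~> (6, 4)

% maze.sense(dir: west) ~> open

% stack.push(x: west) ~> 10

% maze.move(dir: west) ~> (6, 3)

% maze.sense(dir: west) ~> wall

% maze.sense(dir: north) ~> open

% stack.push(x: north) ~> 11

% maze.move(dir: north) ~> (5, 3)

% maze.sense(dir: east) ~> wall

% maze.sense(dir: west) ~> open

% stack.push(x: west) ~> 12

% maze.move(dir: west) ~> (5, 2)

% maze.sense(dir: west) ~> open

% stack.push(x: west) ~> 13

% maze.move(dir: west) ~> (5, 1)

% maze.sense(dir: south) ~> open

% stack.push(x: south) ~> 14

% maze.move(dir: south) ~> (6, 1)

% maze.sense(dir: west) ~> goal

% maze.move(dir: west) ~> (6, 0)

Answer: (6, 0)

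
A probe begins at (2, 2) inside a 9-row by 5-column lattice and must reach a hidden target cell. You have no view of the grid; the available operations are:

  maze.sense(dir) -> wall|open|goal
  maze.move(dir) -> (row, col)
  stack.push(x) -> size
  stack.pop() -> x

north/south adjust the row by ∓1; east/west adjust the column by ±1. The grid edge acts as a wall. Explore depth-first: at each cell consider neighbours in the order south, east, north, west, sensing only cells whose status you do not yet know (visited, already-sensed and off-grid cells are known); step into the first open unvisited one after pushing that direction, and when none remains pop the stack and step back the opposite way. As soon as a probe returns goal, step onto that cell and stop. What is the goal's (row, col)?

>> sense(dir→south)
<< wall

>> sense(dir→east)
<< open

>> push(x→east)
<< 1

>> move(dir→east)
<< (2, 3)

>> sense(dir→south)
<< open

>> push(x→south)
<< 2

>> move(dir→south)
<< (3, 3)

>> sense(dir→south)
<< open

>> push(x→south)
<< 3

>> move(dir→south)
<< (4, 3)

>> sense(dir→south)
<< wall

>> sense(dir→east)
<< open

>> push(x→east)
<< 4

>> move(dir→east)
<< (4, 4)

>> sense(dir→south)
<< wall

>> sense(dir→north)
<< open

>> push(x→north)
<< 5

>> move(dir→north)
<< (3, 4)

>> sense(dir→north)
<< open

>> push(x→north)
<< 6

>> move(dir→north)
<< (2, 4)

>> sense(dir→north)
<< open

>> push(x→north)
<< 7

>> move(dir→north)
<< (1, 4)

>> sense(dir→north)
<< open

>> push(x→north)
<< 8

>> move(dir→north)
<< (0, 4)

>> sense(dir→west)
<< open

>> push(x→west)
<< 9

>> move(dir→west)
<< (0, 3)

>> sense(dir→south)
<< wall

>> sense(dir→west)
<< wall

>> pop()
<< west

>> move(dir→east)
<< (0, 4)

>> pop()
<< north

>> move(dir→south)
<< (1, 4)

>> pop()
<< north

>> move(dir→south)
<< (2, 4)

>> pop()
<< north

>> move(dir→south)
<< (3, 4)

>> pop()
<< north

>> move(dir→south)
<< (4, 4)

>> pop()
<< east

>> move(dir→west)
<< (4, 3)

>> sense(dir→west)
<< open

>> push(x→west)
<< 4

>> move(dir→west)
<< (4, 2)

>> sense(dir→south)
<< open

>> push(x→south)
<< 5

>> move(dir→south)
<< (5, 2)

>> sense(dir→south)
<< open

>> push(x→south)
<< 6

>> move(dir→south)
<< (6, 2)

>> sense(dir→south)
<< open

>> push(x→south)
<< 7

>> move(dir→south)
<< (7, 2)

>> sense(dir→south)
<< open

>> push(x→south)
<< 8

>> move(dir→south)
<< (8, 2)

>> sense(dir→east)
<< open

>> push(x→east)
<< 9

>> move(dir→east)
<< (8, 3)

>> sense(dir→east)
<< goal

>> move(dir→east)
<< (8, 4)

Answer: (8, 4)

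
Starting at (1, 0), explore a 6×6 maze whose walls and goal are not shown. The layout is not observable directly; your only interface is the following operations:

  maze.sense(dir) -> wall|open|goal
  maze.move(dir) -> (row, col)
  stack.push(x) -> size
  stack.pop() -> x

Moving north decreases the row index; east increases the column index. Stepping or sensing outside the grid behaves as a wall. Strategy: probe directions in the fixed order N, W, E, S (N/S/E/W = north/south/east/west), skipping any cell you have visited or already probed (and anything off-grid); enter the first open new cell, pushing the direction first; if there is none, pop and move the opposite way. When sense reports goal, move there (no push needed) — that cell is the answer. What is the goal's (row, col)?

I use sense(north), and observe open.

I call push(north), yielding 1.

Calling move(north), — result: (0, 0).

Now I run sense(east), and observe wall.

I try pop, — result: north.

I use move(south), : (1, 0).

Then sense(east), and observe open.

I invoke push(east), and observe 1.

Now I run move(east), — result: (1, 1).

Invoking sense(east), yielding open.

I call push(east), — result: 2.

Then move(east), and observe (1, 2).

Using sense(north), giving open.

Using push(north), which returns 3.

I call move(north), → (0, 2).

Now I run sense(east), → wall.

I invoke pop(), yielding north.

Now I run move(south), which returns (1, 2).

I use sense(east), → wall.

Calling sense(south), giving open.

Using push(south), and observe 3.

I try move(south), and see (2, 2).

Then sense(west), and see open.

I call push(west), → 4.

Next I call move(west), : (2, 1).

Next I call sense(west), which returns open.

I try push(west), and get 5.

Using move(west), and observe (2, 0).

Then sense(south), which returns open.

I call push(south), which returns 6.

Now I run move(south), : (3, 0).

Next I call sense(east), — result: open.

I try push(east), and see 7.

Next I call move(east), which returns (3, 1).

I invoke sense(east), and observe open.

Then push(east), and see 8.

Calling move(east), : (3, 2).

Now I run sense(east), yielding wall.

Now I run sense(south), and get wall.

I try pop, giving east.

Next I call move(west), → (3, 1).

Calling sense(south), which returns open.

Now I run push(south), which returns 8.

Using move(south), and get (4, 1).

Calling sense(west), and get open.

Calling push(west), giving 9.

Then move(west), and see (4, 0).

I call sense(south), — result: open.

Invoking push(south), and observe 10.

Invoking move(south), — result: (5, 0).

Using sense(east), and observe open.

Using push(east), and get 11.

I try move(east), : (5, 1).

I run sense(east), which returns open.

Using push(east), → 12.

I try move(east), — result: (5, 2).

I run sense(east), giving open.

Next I call push(east), — result: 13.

Using move(east), which returns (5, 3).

Using sense(north), — result: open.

Calling push(north), which returns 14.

Invoking move(north), : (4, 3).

Now I run sense(east), — result: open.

I use push(east), → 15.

Next I call move(east), and see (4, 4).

I use sense(north), : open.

I invoke push(north), : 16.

I run move(north), → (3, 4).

I run sense(north), yielding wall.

I use sense(east), which returns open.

I call push(east), : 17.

I try move(east), yielding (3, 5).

Now I run sense(north), which returns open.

I run push(north), — result: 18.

I call move(north), : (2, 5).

Invoking sense(north), — result: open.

I run push(north), and observe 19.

I invoke move(north), — result: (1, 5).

Invoking sense(north), and observe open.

I invoke push(north), and observe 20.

I run move(north), and observe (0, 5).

I use sense(west), : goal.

Then move(west), and see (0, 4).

Answer: (0, 4)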